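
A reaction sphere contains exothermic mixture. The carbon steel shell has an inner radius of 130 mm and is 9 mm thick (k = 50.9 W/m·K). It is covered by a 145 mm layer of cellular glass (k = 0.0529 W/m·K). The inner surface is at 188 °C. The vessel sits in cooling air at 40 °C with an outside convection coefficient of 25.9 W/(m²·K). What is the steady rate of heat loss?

Q ≈ 26.6 W

For a spherical shell R = (1/r₁ − 1/r₂)/(4πk); film R = 1/(h·4πr²). In series:
R_carbon steel shell = (1/0.13 − 1/0.139)/(4π×50.9) = 7.787×10^-4 K/W
R_cellular glass = (1/0.139 − 1/0.284)/(4π×0.0529) = 5.525 K/W
R_outer film = 1/(h·4πr_o²) = 1/(25.9×4π×0.284²) = 0.03809 K/W
R_total = 5.564 K/W
Q = ΔT/R_total = 148/5.564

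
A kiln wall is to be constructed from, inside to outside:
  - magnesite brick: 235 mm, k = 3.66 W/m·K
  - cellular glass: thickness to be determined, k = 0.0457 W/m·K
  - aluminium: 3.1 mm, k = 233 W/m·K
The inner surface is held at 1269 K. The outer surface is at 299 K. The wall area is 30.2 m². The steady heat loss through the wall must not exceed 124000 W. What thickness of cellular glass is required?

L ≈ 7.86 mm

Treating each layer as a thermal resistance in series:
R_magnesite brick = L/(kA) = 0.235/(3.66×30.2) = 0.002126 K/W
R_aluminium = L/(kA) = 0.0031/(233×30.2) = 4.406×10^-7 K/W
Sum of the known resistances R_other = 0.002127 K/W
Required total resistance R_tot = ΔT/Q_allow = 970/124000 = 0.007823 K/W
R_cellular glass = R_tot − R_other = 0.005696 K/W
L = R·k·A = 0.005696×0.0457×30.2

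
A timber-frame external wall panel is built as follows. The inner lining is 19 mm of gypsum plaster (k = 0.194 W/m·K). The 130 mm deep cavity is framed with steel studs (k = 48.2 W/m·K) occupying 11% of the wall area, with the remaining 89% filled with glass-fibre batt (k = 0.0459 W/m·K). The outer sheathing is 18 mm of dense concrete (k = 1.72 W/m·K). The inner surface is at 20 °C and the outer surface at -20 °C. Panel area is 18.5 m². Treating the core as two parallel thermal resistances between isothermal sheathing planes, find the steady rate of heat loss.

Sheathing layers in series; stud and cavity paths in parallel between them.
R_inner = 0.019/(0.194×18.5) = 0.005294 K/W
R_stud  = 0.13/(48.2×0.11×18.5) = 0.001325 K/W
R_cav   = 0.13/(0.0459×0.89×18.5) = 0.172 K/W
1/R_core = 1/R_stud + 1/R_cav → R_core = 0.001315 K/W
R_outer = 0.018/(1.72×18.5) = 5.657×10^-4 K/W
R_total = 0.007175 K/W
Q = ΔT/R_total = 40/0.007175

Q ≈ 5580 W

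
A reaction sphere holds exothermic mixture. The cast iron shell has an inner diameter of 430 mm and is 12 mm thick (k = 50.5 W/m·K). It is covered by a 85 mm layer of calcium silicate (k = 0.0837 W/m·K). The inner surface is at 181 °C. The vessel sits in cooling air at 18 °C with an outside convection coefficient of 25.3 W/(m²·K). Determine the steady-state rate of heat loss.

For a spherical shell R = (1/r₁ − 1/r₂)/(4πk); film R = 1/(h·4πr²). In series:
R_cast iron shell = (1/0.215 − 1/0.227)/(4π×50.5) = 3.875×10^-4 K/W
R_calcium silicate = (1/0.227 − 1/0.312)/(4π×0.0837) = 1.141 K/W
R_outer film = 1/(h·4πr_o²) = 1/(25.3×4π×0.312²) = 0.03231 K/W
R_total = 1.174 K/W
Q = ΔT/R_total = 163/1.174

Q ≈ 139 W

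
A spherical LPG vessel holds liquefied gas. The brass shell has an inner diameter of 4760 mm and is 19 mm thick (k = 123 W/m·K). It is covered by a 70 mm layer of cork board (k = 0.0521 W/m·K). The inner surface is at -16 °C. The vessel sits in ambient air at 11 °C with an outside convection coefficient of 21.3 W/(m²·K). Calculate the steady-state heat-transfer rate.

Q ≈ 1450 W

Each spherical layer contributes R = (1/r_i − 1/r_o)/(4πk):
R_brass shell = (1/2.38 − 1/2.399)/(4π×123) = 2.153×10^-6 K/W
R_cork board = (1/2.399 − 1/2.469)/(4π×0.0521) = 0.01805 K/W
R_outer film = 1/(h·4πr_o²) = 1/(21.3×4π×2.469²) = 6.129×10^-4 K/W
R_total = 0.01867 K/W
Q = ΔT/R_total = 27/0.01867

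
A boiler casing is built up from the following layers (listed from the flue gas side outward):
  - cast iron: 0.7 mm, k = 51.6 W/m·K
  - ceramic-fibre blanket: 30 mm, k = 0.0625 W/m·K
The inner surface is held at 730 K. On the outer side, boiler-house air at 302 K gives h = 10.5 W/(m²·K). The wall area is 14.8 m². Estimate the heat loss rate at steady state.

Q ≈ 11000 W

Thermal resistances in series:
R_cast iron = L/(kA) = 0.0007/(51.6×14.8) = 9.166×10^-7 K/W
R_ceramic-fibre blanket = L/(kA) = 0.03/(0.0625×14.8) = 0.03243 K/W
R_outer film = 1/(h_o·A) = 1/(10.5×14.8) = 0.006435 K/W
R_total = 0.03887 K/W
Q = ΔT / R_total = 428 / 0.03887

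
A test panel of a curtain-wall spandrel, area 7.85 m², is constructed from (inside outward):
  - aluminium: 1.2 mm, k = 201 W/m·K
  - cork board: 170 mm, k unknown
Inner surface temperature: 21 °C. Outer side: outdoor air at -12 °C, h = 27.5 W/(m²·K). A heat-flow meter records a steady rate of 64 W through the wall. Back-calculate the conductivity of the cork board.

k ≈ 0.0424 W/(m·K)

Thermal resistances in series:
R_aluminium = L/(kA) = 0.0012/(201×7.85) = 7.605×10^-7 K/W
R_outer film = 1/(h_o·A) = 1/(27.5×7.85) = 0.004632 K/W
Sum of known resistances R_other = 0.004633 K/W
Total R = ΔT/Q = 33/64 = 0.5156 K/W
R_cork board = R_total − R_other = 0.511 K/W
k = L/(R·A) = 0.17/(0.511×7.85)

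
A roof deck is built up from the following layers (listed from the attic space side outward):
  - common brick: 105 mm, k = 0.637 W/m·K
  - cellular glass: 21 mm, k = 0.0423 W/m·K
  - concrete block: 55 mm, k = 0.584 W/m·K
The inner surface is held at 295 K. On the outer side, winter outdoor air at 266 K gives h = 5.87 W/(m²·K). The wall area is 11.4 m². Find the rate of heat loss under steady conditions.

Q ≈ 357 W

Model the wall as resistances in series:
R_common brick = L/(kA) = 0.105/(0.637×11.4) = 0.01446 K/W
R_cellular glass = L/(kA) = 0.021/(0.0423×11.4) = 0.04355 K/W
R_concrete block = L/(kA) = 0.055/(0.584×11.4) = 0.008261 K/W
R_outer film = 1/(h_o·A) = 1/(5.87×11.4) = 0.01494 K/W
R_total = 0.08121 K/W
Q = ΔT / R_total = 29 / 0.08121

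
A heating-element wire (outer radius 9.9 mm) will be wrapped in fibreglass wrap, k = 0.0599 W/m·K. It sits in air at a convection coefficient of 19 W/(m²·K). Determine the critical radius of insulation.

r_cr ≈ 3.15 mm

For a cylinder r_cr = k/h = 0.0599/19
r_cr = 3.15 mm; since the bare radius (9.9 mm) is above r_cr, any added insulation will reduce heat loss.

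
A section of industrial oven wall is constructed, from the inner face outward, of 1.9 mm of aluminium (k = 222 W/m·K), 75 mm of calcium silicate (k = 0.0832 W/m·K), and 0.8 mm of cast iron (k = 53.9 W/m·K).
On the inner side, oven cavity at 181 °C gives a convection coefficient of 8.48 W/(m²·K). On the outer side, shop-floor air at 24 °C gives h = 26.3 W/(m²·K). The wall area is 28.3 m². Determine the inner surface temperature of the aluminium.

T ≈ 163 °C

Thermal resistances in series:
R_inner film = 1/(h_i·A) = 1/(8.48×28.3) = 0.004167 K/W
R_aluminium = L/(kA) = 0.0019/(222×28.3) = 3.024×10^-7 K/W
R_calcium silicate = L/(kA) = 0.075/(0.0832×28.3) = 0.03185 K/W
R_cast iron = L/(kA) = 0.0008/(53.9×28.3) = 5.245×10^-7 K/W
R_outer film = 1/(h_o·A) = 1/(26.3×28.3) = 0.001344 K/W
R_total = 0.03736 K/W;  Q = ΔT/R_total = 157/0.03736 = 4202 W
T_interface = T_inner − Q·ΣR(inner→interface) = 181 − 4200×0.004167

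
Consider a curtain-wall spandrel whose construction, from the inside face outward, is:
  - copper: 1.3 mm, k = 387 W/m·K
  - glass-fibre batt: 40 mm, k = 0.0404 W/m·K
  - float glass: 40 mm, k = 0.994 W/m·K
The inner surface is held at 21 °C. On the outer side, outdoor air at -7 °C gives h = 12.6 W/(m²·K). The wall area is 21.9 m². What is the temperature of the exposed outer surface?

T ≈ -5 °C

Model the wall as resistances in series:
R_copper = L/(kA) = 0.0013/(387×21.9) = 1.534×10^-7 K/W
R_glass-fibre batt = L/(kA) = 0.04/(0.0404×21.9) = 0.04521 K/W
R_float glass = L/(kA) = 0.04/(0.994×21.9) = 0.001838 K/W
R_outer film = 1/(h_o·A) = 1/(12.6×21.9) = 0.003624 K/W
R_total = 0.05067 K/W;  Q = ΔT/R_total = 28/0.05067 = 552.6 W
T_interface = T_inner − Q·ΣR(inner→interface) = 21 − 553×0.04705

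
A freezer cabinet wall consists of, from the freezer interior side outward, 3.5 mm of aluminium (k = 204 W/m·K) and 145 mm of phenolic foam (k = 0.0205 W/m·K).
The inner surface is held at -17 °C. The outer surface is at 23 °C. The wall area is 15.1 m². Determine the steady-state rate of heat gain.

Series thermal resistances:
R_aluminium = L/(kA) = 0.0035/(204×15.1) = 1.136×10^-6 K/W
R_phenolic foam = L/(kA) = 0.145/(0.0205×15.1) = 0.4684 K/W
R_total = 0.4684 K/W
Q = ΔT / R_total = 40 / 0.4684

Q ≈ 85.4 W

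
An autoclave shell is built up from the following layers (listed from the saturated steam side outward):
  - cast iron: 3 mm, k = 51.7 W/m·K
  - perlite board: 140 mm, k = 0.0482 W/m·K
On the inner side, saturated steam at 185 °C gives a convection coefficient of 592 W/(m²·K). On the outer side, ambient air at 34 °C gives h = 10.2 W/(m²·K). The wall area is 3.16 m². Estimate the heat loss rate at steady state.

Using the resistance-network approach (series):
R_inner film = 1/(h_i·A) = 1/(592×3.16) = 5.346×10^-4 K/W
R_cast iron = L/(kA) = 0.003/(51.7×3.16) = 1.836×10^-5 K/W
R_perlite board = L/(kA) = 0.14/(0.0482×3.16) = 0.9192 K/W
R_outer film = 1/(h_o·A) = 1/(10.2×3.16) = 0.03103 K/W
R_total = 0.9507 K/W
Q = ΔT / R_total = 151 / 0.9507

Q ≈ 159 W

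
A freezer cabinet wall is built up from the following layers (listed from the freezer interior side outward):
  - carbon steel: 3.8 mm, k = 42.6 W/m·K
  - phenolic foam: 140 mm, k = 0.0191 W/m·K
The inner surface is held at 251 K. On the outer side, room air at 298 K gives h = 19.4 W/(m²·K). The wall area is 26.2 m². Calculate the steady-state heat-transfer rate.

Model the wall as resistances in series:
R_carbon steel = L/(kA) = 0.0038/(42.6×26.2) = 3.405×10^-6 K/W
R_phenolic foam = L/(kA) = 0.14/(0.0191×26.2) = 0.2798 K/W
R_outer film = 1/(h_o·A) = 1/(19.4×26.2) = 0.001967 K/W
R_total = 0.2817 K/W
Q = ΔT / R_total = 47 / 0.2817

Q ≈ 167 W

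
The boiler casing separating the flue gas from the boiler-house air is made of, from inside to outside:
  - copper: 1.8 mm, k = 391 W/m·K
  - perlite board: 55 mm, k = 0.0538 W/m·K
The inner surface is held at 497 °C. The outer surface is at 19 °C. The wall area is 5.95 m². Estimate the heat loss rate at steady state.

Model the wall as resistances in series:
R_copper = L/(kA) = 0.0018/(391×5.95) = 7.737×10^-7 K/W
R_perlite board = L/(kA) = 0.055/(0.0538×5.95) = 0.1718 K/W
R_total = 0.1718 K/W
Q = ΔT / R_total = 478 / 0.1718

Q ≈ 2780 W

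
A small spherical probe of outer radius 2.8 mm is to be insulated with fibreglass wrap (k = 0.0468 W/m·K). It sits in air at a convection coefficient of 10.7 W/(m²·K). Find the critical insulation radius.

r_cr ≈ 8.75 mm

For a sphere r_cr = 2k/h = 2×0.0468/10.7
r_cr = 8.75 mm; since the bare radius (2.8 mm) is below r_cr, adding a thin layer of insulation will *increase* heat loss.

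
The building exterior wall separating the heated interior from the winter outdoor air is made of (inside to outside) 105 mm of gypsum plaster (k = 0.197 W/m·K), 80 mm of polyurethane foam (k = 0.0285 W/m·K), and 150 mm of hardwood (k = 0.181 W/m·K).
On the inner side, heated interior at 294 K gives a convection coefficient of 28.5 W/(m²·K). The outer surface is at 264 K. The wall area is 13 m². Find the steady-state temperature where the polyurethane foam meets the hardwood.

Using the resistance-network approach (series):
R_inner film = 1/(h_i·A) = 1/(28.5×13) = 0.002699 K/W
R_gypsum plaster = L/(kA) = 0.105/(0.197×13) = 0.041 K/W
R_polyurethane foam = L/(kA) = 0.08/(0.0285×13) = 0.2159 K/W
R_hardwood = L/(kA) = 0.15/(0.181×13) = 0.06375 K/W
R_total = 0.3234 K/W;  Q = ΔT/R_total = 30/0.3234 = 92.77 W
T_interface = T_inner − Q·ΣR(inner→interface) = 294 − 92.8×0.2596

T ≈ 270 K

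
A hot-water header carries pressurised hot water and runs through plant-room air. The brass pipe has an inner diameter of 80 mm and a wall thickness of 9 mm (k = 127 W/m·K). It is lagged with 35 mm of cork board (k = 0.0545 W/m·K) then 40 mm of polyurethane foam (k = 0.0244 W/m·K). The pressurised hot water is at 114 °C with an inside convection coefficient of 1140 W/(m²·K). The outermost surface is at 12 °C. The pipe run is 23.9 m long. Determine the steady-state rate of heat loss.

Q ≈ 592 W

Per-layer cylindrical resistances, series-summed:
R_inner film = 1/(h_i·2πr₁L) = 1/(1140×2π×0.04×23.9) = 1.46×10^-4 K/W
R_brass pipe wall = ln(49/40)/(2π×127×23.9) = 1.064×10^-5 K/W
R_cork board = ln(84/49)/(2π×0.0545×23.9) = 0.06586 K/W
R_polyurethane foam = ln(124/84)/(2π×0.0244×23.9) = 0.1063 K/W
R_total = 0.1723 K/W
Q = ΔT/R_total = 102/0.1723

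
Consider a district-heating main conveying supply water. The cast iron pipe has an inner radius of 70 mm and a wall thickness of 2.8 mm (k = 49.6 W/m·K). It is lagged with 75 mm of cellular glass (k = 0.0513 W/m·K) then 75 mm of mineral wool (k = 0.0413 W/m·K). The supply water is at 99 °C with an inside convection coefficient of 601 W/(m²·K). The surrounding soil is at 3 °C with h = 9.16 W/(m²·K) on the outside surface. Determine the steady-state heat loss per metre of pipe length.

Cylindrical conduction, so R = ln(r₂/r₁)/(2πkL) per layer, in series:
R_inner film = 1/(h_i·2πr₁L) = 1/(601×2π×0.07×1) = 0.003783 K/W
R_cast iron pipe wall = ln(72.8/70)/(2π×49.6×1) = 1.259×10^-4 K/W
R_cellular glass = ln(147.8/72.8)/(2π×0.0513×1) = 2.197 K/W
R_mineral wool = ln(222.8/147.8)/(2π×0.0413×1) = 1.582 K/W
R_outer film = 1/(h_o·2πr_oL) = 1/(9.16×2π×0.2228×1) = 0.07798 K/W
R_total = 3.86 K/W
Q = ΔT/R_total = 96/3.86

q′ ≈ 24.9 W/m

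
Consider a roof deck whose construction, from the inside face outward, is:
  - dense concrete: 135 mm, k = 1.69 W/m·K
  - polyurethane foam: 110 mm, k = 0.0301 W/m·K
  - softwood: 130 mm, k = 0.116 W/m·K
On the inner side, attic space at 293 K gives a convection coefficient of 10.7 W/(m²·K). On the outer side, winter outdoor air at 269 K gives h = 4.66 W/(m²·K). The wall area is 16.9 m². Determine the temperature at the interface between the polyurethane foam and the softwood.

T ≈ 275 K

Series thermal resistances:
R_inner film = 1/(h_i·A) = 1/(10.7×16.9) = 0.00553 K/W
R_dense concrete = L/(kA) = 0.135/(1.69×16.9) = 0.004727 K/W
R_polyurethane foam = L/(kA) = 0.11/(0.0301×16.9) = 0.2162 K/W
R_softwood = L/(kA) = 0.13/(0.116×16.9) = 0.06631 K/W
R_outer film = 1/(h_o·A) = 1/(4.66×16.9) = 0.0127 K/W
R_total = 0.3055 K/W;  Q = ΔT/R_total = 24/0.3055 = 78.56 W
T_interface = T_inner − Q·ΣR(inner→interface) = 293 − 78.6×0.2265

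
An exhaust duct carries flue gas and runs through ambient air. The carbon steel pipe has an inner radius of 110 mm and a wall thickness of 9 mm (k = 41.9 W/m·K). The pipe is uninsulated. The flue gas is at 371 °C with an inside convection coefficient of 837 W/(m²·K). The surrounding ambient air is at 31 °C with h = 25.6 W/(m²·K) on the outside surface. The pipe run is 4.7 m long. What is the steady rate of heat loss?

For a radial system each layer contributes R = ln(r_out/r_in)/(2πkL); films add R = 1/(hA).
R_inner film = 1/(h_i·2πr₁L) = 1/(837×2π×0.11×4.7) = 3.678×10^-4 K/W
R_carbon steel pipe wall = ln(119/110)/(2π×41.9×4.7) = 6.356×10^-5 K/W
R_outer film = 1/(h_o·2πr_oL) = 1/(25.6×2π×0.119×4.7) = 0.01112 K/W
R_total = 0.01155 K/W
Q = ΔT/R_total = 340/0.01155

Q ≈ 29400 W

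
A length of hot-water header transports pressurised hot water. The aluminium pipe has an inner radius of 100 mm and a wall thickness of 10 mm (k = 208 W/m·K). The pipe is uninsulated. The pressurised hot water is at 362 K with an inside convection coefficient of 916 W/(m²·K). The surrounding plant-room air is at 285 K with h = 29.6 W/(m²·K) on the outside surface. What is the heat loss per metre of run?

Per-layer cylindrical resistances, series-summed:
R_inner film = 1/(h_i·2πr₁L) = 1/(916×2π×0.1×1) = 0.001737 K/W
R_aluminium pipe wall = ln(110/100)/(2π×208×1) = 7.293×10^-5 K/W
R_outer film = 1/(h_o·2πr_oL) = 1/(29.6×2π×0.11×1) = 0.04888 K/W
R_total = 0.05069 K/W
Q = ΔT/R_total = 77/0.05069

q′ ≈ 1520 W/m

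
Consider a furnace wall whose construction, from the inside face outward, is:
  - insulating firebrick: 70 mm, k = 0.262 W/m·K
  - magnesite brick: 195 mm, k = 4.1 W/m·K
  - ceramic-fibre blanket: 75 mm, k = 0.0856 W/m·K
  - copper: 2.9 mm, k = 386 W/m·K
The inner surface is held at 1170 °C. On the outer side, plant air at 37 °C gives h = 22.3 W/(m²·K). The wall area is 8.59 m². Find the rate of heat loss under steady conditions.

Q ≈ 7880 W

Thermal resistances in series:
R_insulating firebrick = L/(kA) = 0.07/(0.262×8.59) = 0.0311 K/W
R_magnesite brick = L/(kA) = 0.195/(4.1×8.59) = 0.005537 K/W
R_ceramic-fibre blanket = L/(kA) = 0.075/(0.0856×8.59) = 0.102 K/W
R_copper = L/(kA) = 0.0029/(386×8.59) = 8.746×10^-7 K/W
R_outer film = 1/(h_o·A) = 1/(22.3×8.59) = 0.00522 K/W
R_total = 0.1439 K/W
Q = ΔT / R_total = 1133 / 0.1439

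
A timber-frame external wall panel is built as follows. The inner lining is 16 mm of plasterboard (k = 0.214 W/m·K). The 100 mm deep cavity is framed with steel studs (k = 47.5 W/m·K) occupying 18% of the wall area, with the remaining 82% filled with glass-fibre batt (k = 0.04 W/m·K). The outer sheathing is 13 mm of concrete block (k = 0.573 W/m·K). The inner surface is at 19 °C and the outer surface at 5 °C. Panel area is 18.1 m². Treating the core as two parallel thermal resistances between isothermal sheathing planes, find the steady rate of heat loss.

Sheathing layers in series; stud and cavity paths in parallel between them.
R_inner = 0.016/(0.214×18.1) = 0.004131 K/W
R_stud  = 0.1/(47.5×0.18×18.1) = 6.462×10^-4 K/W
R_cav   = 0.1/(0.04×0.82×18.1) = 0.1684 K/W
1/R_core = 1/R_stud + 1/R_cav → R_core = 6.437×10^-4 K/W
R_outer = 0.013/(0.573×18.1) = 0.001253 K/W
R_total = 0.006028 K/W
Q = ΔT/R_total = 14/0.006028

Q ≈ 2320 W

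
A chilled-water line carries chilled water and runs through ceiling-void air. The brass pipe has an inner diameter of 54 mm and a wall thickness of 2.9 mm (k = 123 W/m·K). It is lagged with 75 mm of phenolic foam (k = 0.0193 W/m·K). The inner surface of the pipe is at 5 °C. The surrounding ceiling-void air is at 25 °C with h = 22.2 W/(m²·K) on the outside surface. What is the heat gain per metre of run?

q′ ≈ 1.92 W/m

Per-layer cylindrical resistances, series-summed:
R_brass pipe wall = ln(29.9/27)/(2π×123×1) = 1.32×10^-4 K/W
R_phenolic foam = ln(104.9/29.9)/(2π×0.0193×1) = 10.35 K/W
R_outer film = 1/(h_o·2πr_oL) = 1/(22.2×2π×0.1049×1) = 0.06834 K/W
R_total = 10.42 K/W
Q = ΔT/R_total = 20/10.42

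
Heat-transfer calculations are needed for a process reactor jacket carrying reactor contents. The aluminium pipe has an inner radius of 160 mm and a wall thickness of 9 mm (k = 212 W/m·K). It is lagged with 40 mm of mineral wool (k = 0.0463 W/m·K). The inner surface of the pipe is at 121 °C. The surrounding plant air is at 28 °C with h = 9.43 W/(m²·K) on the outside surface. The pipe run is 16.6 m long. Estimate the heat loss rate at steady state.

Treating each annulus and film as a series resistance:
R_aluminium pipe wall = ln(169/160)/(2π×212×16.6) = 2.475×10^-6 K/W
R_mineral wool = ln(209/169)/(2π×0.0463×16.6) = 0.04399 K/W
R_outer film = 1/(h_o·2πr_oL) = 1/(9.43×2π×0.209×16.6) = 0.004865 K/W
R_total = 0.04886 K/W
Q = ΔT/R_total = 93/0.04886

Q ≈ 1900 W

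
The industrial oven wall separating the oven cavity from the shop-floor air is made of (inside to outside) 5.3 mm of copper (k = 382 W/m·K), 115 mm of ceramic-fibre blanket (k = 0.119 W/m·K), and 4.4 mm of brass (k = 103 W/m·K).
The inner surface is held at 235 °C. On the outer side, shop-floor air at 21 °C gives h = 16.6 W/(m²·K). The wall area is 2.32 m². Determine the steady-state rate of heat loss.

Q ≈ 484 W

Using the resistance-network approach (series):
R_copper = L/(kA) = 0.0053/(382×2.32) = 5.98×10^-6 K/W
R_ceramic-fibre blanket = L/(kA) = 0.115/(0.119×2.32) = 0.4165 K/W
R_brass = L/(kA) = 0.0044/(103×2.32) = 1.841×10^-5 K/W
R_outer film = 1/(h_o·A) = 1/(16.6×2.32) = 0.02597 K/W
R_total = 0.4425 K/W
Q = ΔT / R_total = 214 / 0.4425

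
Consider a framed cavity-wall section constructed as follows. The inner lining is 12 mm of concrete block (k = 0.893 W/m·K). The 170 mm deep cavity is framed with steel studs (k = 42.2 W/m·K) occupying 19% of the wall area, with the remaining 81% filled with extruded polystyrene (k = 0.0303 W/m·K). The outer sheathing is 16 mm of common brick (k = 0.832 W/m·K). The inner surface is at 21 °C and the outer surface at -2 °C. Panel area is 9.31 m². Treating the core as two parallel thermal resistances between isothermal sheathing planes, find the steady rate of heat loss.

Q ≈ 3980 W

Sheathing layers in series; stud and cavity paths in parallel between them.
R_inner = 0.012/(0.893×9.31) = 0.001443 K/W
R_stud  = 0.17/(42.2×0.19×9.31) = 0.002277 K/W
R_cav   = 0.17/(0.0303×0.81×9.31) = 0.744 K/W
1/R_core = 1/R_stud + 1/R_cav → R_core = 0.00227 K/W
R_outer = 0.016/(0.832×9.31) = 0.002066 K/W
R_total = 0.005779 K/W
Q = ΔT/R_total = 23/0.005779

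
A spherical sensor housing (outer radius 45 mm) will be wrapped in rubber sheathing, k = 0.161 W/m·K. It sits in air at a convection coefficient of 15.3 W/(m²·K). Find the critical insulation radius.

r_cr ≈ 21 mm

For a sphere r_cr = 2k/h = 2×0.161/15.3
r_cr = 21 mm; since the bare radius (45 mm) is above r_cr, any added insulation will reduce heat loss.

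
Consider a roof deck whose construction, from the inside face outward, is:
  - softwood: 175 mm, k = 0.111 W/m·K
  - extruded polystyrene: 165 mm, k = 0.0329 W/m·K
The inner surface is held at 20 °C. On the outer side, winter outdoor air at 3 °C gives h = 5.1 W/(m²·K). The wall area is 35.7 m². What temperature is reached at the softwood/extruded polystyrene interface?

Treating each layer as a thermal resistance in series:
R_softwood = L/(kA) = 0.175/(0.111×35.7) = 0.04416 K/W
R_extruded polystyrene = L/(kA) = 0.165/(0.0329×35.7) = 0.1405 K/W
R_outer film = 1/(h_o·A) = 1/(5.1×35.7) = 0.005492 K/W
R_total = 0.1901 K/W;  Q = ΔT/R_total = 17/0.1901 = 89.41 W
T_interface = T_inner − Q·ΣR(inner→interface) = 20 − 89.4×0.04416

T ≈ 16.1 °C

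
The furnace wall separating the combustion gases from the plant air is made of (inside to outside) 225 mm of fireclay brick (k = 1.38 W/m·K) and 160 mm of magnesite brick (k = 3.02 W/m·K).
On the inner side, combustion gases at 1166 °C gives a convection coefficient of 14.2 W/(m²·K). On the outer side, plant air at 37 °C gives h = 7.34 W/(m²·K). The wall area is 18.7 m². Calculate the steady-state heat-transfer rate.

Q ≈ 49900 W

Series thermal resistances:
R_inner film = 1/(h_i·A) = 1/(14.2×18.7) = 0.003766 K/W
R_fireclay brick = L/(kA) = 0.225/(1.38×18.7) = 0.008719 K/W
R_magnesite brick = L/(kA) = 0.16/(3.02×18.7) = 0.002833 K/W
R_outer film = 1/(h_o·A) = 1/(7.34×18.7) = 0.007286 K/W
R_total = 0.0226 K/W
Q = ΔT / R_total = 1129 / 0.0226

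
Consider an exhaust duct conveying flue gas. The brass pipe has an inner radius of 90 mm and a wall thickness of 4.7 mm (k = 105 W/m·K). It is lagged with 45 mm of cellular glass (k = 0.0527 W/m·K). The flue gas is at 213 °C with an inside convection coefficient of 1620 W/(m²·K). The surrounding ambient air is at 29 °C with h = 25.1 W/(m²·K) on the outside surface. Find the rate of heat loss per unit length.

For a radial system each layer contributes R = ln(r_out/r_in)/(2πkL); films add R = 1/(hA).
R_inner film = 1/(h_i·2πr₁L) = 1/(1620×2π×0.09×1) = 0.001092 K/W
R_brass pipe wall = ln(94.7/90)/(2π×105×1) = 7.716×10^-5 K/W
R_cellular glass = ln(139.7/94.7)/(2π×0.0527×1) = 1.174 K/W
R_outer film = 1/(h_o·2πr_oL) = 1/(25.1×2π×0.1397×1) = 0.04539 K/W
R_total = 1.221 K/W
Q = ΔT/R_total = 184/1.221

q′ ≈ 151 W/m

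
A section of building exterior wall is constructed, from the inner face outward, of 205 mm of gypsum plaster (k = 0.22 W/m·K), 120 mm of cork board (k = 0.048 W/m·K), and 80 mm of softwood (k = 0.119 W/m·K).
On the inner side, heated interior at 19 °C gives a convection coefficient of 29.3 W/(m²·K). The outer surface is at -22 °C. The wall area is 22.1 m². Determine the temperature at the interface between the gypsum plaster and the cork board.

T ≈ 9.43 °C

Series thermal resistances:
R_inner film = 1/(h_i·A) = 1/(29.3×22.1) = 0.001544 K/W
R_gypsum plaster = L/(kA) = 0.205/(0.22×22.1) = 0.04216 K/W
R_cork board = L/(kA) = 0.12/(0.048×22.1) = 0.1131 K/W
R_softwood = L/(kA) = 0.08/(0.119×22.1) = 0.03042 K/W
R_total = 0.1872 K/W;  Q = ΔT/R_total = 41/0.1872 = 219 W
T_interface = T_inner − Q·ΣR(inner→interface) = 19 − 219×0.04371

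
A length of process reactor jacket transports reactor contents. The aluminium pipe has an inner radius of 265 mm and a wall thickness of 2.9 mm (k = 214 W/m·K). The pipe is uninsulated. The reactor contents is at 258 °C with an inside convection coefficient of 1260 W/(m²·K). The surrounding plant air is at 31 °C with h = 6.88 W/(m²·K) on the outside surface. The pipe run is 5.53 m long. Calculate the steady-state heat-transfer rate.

Cylindrical conduction, so R = ln(r₂/r₁)/(2πkL) per layer, in series:
R_inner film = 1/(h_i·2πr₁L) = 1/(1260×2π×0.265×5.53) = 8.619×10^-5 K/W
R_aluminium pipe wall = ln(267.9/265)/(2π×214×5.53) = 1.464×10^-6 K/W
R_outer film = 1/(h_o·2πr_oL) = 1/(6.88×2π×0.2679×5.53) = 0.01561 K/W
R_total = 0.0157 K/W
Q = ΔT/R_total = 227/0.0157

Q ≈ 14500 W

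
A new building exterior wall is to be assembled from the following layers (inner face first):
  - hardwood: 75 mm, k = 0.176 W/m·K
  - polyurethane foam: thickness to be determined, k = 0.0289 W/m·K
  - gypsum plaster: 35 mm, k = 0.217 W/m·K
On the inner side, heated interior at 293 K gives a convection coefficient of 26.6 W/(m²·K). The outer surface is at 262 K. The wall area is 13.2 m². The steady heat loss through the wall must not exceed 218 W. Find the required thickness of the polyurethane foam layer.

L ≈ 36.2 mm

Using the resistance-network approach (series):
R_inner film = 1/(h_i·A) = 1/(26.6×13.2) = 0.002848 K/W
R_hardwood = L/(kA) = 0.075/(0.176×13.2) = 0.03228 K/W
R_gypsum plaster = L/(kA) = 0.035/(0.217×13.2) = 0.01222 K/W
Sum of the known resistances R_other = 0.04735 K/W
Required total resistance R_tot = ΔT/Q_allow = 31/218 = 0.1422 K/W
R_polyurethane foam = R_tot − R_other = 0.09485 K/W
L = R·k·A = 0.09485×0.0289×13.2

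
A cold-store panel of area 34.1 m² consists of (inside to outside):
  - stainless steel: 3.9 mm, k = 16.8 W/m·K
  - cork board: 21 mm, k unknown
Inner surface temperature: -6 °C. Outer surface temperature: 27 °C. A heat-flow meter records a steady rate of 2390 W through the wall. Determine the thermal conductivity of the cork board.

k ≈ 0.0446 W/(m·K)

Using the resistance-network approach (series):
R_stainless steel = L/(kA) = 0.0039/(16.8×34.1) = 6.808×10^-6 K/W
Sum of known resistances R_other = 6.808×10^-6 K/W
Total R = ΔT/Q = 33/2390 = 0.01381 K/W
R_cork board = R_total − R_other = 0.0138 K/W
k = L/(R·A) = 0.021/(0.0138×34.1)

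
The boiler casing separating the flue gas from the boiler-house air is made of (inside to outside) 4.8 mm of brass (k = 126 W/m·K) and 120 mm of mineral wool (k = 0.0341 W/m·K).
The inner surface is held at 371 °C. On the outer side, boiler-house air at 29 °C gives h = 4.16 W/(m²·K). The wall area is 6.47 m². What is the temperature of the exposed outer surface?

Series thermal resistances:
R_brass = L/(kA) = 0.0048/(126×6.47) = 5.888×10^-6 K/W
R_mineral wool = L/(kA) = 0.12/(0.0341×6.47) = 0.5439 K/W
R_outer film = 1/(h_o·A) = 1/(4.16×6.47) = 0.03715 K/W
R_total = 0.5811 K/W;  Q = ΔT/R_total = 342/0.5811 = 588.6 W
T_interface = T_inner − Q·ΣR(inner→interface) = 371 − 589×0.5439

T ≈ 50.9 °C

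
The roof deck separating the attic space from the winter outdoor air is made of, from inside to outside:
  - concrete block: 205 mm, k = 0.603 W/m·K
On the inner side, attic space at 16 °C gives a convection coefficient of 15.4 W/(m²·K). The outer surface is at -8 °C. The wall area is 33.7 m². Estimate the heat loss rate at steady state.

Model the wall as resistances in series:
R_inner film = 1/(h_i·A) = 1/(15.4×33.7) = 0.001927 K/W
R_concrete block = L/(kA) = 0.205/(0.603×33.7) = 0.01009 K/W
R_total = 0.01201 K/W
Q = ΔT / R_total = 24 / 0.01201

Q ≈ 2000 W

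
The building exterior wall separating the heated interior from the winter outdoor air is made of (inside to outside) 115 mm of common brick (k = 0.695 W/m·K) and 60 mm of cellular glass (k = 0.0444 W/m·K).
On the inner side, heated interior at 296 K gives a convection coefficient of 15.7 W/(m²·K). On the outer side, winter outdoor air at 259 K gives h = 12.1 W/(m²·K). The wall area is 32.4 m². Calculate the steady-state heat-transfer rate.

Treating each layer as a thermal resistance in series:
R_inner film = 1/(h_i·A) = 1/(15.7×32.4) = 0.001966 K/W
R_common brick = L/(kA) = 0.115/(0.695×32.4) = 0.005107 K/W
R_cellular glass = L/(kA) = 0.06/(0.0444×32.4) = 0.04171 K/W
R_outer film = 1/(h_o·A) = 1/(12.1×32.4) = 0.002551 K/W
R_total = 0.05133 K/W
Q = ΔT / R_total = 37 / 0.05133

Q ≈ 721 W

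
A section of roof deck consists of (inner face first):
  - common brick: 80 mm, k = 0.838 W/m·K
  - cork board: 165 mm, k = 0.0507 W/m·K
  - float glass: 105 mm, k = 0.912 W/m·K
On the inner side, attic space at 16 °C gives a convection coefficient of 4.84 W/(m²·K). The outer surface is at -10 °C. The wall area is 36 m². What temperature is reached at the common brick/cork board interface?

T ≈ 13.9 °C

Series thermal resistances:
R_inner film = 1/(h_i·A) = 1/(4.84×36) = 0.005739 K/W
R_common brick = L/(kA) = 0.08/(0.838×36) = 0.002652 K/W
R_cork board = L/(kA) = 0.165/(0.0507×36) = 0.0904 K/W
R_float glass = L/(kA) = 0.105/(0.912×36) = 0.003198 K/W
R_total = 0.102 K/W;  Q = ΔT/R_total = 26/0.102 = 254.9 W
T_interface = T_inner − Q·ΣR(inner→interface) = 16 − 255×0.008391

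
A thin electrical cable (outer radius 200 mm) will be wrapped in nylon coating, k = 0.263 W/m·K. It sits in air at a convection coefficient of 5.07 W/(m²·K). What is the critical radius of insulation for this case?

For a cylinder r_cr = k/h = 0.263/5.07
r_cr = 51.9 mm; since the bare radius (200 mm) is above r_cr, any added insulation will reduce heat loss.

r_cr ≈ 51.9 mm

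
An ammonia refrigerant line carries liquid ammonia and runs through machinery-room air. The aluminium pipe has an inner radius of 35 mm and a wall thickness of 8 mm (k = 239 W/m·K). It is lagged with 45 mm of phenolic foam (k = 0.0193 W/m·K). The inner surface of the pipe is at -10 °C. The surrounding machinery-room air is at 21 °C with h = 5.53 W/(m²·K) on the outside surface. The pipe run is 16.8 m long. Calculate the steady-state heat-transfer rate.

Cylindrical conduction, so R = ln(r₂/r₁)/(2πkL) per layer, in series:
R_aluminium pipe wall = ln(43/35)/(2π×239×16.8) = 8.16×10^-6 K/W
R_phenolic foam = ln(88/43)/(2π×0.0193×16.8) = 0.3515 K/W
R_outer film = 1/(h_o·2πr_oL) = 1/(5.53×2π×0.088×16.8) = 0.01947 K/W
R_total = 0.371 K/W
Q = ΔT/R_total = 31/0.371

Q ≈ 83.6 W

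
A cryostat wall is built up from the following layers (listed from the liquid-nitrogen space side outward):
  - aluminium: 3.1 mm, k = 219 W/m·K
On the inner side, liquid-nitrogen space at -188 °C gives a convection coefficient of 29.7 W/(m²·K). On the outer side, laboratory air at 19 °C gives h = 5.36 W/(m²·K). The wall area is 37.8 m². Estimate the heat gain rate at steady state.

Treating each layer as a thermal resistance in series:
R_inner film = 1/(h_i·A) = 1/(29.7×37.8) = 8.907×10^-4 K/W
R_aluminium = L/(kA) = 0.0031/(219×37.8) = 3.745×10^-7 K/W
R_outer film = 1/(h_o·A) = 1/(5.36×37.8) = 0.004936 K/W
R_total = 0.005827 K/W
Q = ΔT / R_total = 207 / 0.005827

Q ≈ 35500 W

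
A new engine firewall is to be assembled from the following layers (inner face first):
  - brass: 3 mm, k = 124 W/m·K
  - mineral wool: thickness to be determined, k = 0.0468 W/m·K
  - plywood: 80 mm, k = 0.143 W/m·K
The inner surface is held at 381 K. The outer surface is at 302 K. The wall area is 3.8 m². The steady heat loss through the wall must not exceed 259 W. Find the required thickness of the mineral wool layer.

L ≈ 28.1 mm

Using the resistance-network approach (series):
R_brass = L/(kA) = 0.003/(124×3.8) = 6.367×10^-6 K/W
R_plywood = L/(kA) = 0.08/(0.143×3.8) = 0.1472 K/W
Sum of the known resistances R_other = 0.1472 K/W
Required total resistance R_tot = ΔT/Q_allow = 79/259 = 0.305 K/W
R_mineral wool = R_tot − R_other = 0.1578 K/W
L = R·k·A = 0.1578×0.0468×3.8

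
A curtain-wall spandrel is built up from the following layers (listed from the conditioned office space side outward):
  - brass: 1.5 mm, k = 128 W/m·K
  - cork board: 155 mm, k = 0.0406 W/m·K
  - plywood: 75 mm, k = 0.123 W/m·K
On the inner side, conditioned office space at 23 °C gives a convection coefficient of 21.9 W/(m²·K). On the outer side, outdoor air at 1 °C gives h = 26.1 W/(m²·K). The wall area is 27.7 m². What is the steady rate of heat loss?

Q ≈ 135 W

Treating each layer as a thermal resistance in series:
R_inner film = 1/(h_i·A) = 1/(21.9×27.7) = 0.001648 K/W
R_brass = L/(kA) = 0.0015/(128×27.7) = 4.231×10^-7 K/W
R_cork board = L/(kA) = 0.155/(0.0406×27.7) = 0.1378 K/W
R_plywood = L/(kA) = 0.075/(0.123×27.7) = 0.02201 K/W
R_outer film = 1/(h_o·A) = 1/(26.1×27.7) = 0.001383 K/W
R_total = 0.1629 K/W
Q = ΔT / R_total = 22 / 0.1629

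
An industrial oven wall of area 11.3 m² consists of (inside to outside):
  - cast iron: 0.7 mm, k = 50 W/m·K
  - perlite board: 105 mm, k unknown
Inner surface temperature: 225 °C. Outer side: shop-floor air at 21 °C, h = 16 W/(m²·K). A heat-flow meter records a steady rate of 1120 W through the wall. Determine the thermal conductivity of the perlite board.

k ≈ 0.0526 W/(m·K)

Series thermal resistances:
R_cast iron = L/(kA) = 0.0007/(50×11.3) = 1.239×10^-6 K/W
R_outer film = 1/(h_o·A) = 1/(16×11.3) = 0.005531 K/W
Sum of known resistances R_other = 0.005532 K/W
Total R = ΔT/Q = 204/1120 = 0.1821 K/W
R_perlite board = R_total − R_other = 0.1766 K/W
k = L/(R·A) = 0.105/(0.1766×11.3)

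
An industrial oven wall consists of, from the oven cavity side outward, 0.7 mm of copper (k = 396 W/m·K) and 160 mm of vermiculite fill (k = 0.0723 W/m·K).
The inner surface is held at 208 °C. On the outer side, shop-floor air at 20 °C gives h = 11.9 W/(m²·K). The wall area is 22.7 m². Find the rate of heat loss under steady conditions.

Series thermal resistances:
R_copper = L/(kA) = 0.0007/(396×22.7) = 7.787×10^-8 K/W
R_vermiculite fill = L/(kA) = 0.16/(0.0723×22.7) = 0.09749 K/W
R_outer film = 1/(h_o·A) = 1/(11.9×22.7) = 0.003702 K/W
R_total = 0.1012 K/W
Q = ΔT / R_total = 188 / 0.1012

Q ≈ 1860 W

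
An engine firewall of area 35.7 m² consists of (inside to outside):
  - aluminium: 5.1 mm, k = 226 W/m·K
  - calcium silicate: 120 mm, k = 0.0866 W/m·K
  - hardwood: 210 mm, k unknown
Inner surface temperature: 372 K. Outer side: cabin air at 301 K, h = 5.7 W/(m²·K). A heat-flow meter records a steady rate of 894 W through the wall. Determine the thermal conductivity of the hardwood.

Treating each layer as a thermal resistance in series:
R_aluminium = L/(kA) = 0.0051/(226×35.7) = 6.321×10^-7 K/W
R_calcium silicate = L/(kA) = 0.12/(0.0866×35.7) = 0.03881 K/W
R_outer film = 1/(h_o·A) = 1/(5.7×35.7) = 0.004914 K/W
Sum of known resistances R_other = 0.04373 K/W
Total R = ΔT/Q = 71/894 = 0.07942 K/W
R_hardwood = R_total − R_other = 0.03569 K/W
k = L/(R·A) = 0.21/(0.03569×35.7)

k ≈ 0.165 W/(m·K)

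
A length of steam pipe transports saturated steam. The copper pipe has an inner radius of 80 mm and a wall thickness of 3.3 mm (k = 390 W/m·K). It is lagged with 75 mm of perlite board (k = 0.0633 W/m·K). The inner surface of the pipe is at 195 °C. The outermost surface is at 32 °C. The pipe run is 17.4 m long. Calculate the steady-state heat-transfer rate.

For a radial system each layer contributes R = ln(r_out/r_in)/(2πkL); films add R = 1/(hA).
R_copper pipe wall = ln(83.3/80)/(2π×390×17.4) = 9.48×10^-7 K/W
R_perlite board = ln(158.3/83.3)/(2π×0.0633×17.4) = 0.09278 K/W
R_total = 0.09278 K/W
Q = ΔT/R_total = 163/0.09278

Q ≈ 1760 W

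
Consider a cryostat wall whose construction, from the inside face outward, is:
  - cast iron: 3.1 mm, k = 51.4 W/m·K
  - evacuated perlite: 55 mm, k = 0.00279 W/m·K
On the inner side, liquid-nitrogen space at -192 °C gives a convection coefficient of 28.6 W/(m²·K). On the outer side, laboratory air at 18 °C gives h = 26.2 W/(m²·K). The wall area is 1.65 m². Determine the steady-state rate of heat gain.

Thermal resistances in series:
R_inner film = 1/(h_i·A) = 1/(28.6×1.65) = 0.02119 K/W
R_cast iron = L/(kA) = 0.0031/(51.4×1.65) = 3.655×10^-5 K/W
R_evacuated perlite = L/(kA) = 0.055/(0.00279×1.65) = 11.95 K/W
R_outer film = 1/(h_o·A) = 1/(26.2×1.65) = 0.02313 K/W
R_total = 11.99 K/W
Q = ΔT / R_total = 210 / 11.99

Q ≈ 17.5 W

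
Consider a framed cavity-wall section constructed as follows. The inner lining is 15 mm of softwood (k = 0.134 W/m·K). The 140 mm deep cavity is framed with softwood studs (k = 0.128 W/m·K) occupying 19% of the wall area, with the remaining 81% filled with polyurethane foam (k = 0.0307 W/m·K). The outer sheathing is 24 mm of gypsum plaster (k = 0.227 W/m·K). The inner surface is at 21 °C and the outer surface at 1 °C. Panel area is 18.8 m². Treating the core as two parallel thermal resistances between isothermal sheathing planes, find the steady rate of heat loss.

Q ≈ 123 W

Sheathing layers in series; stud and cavity paths in parallel between them.
R_inner = 0.015/(0.134×18.8) = 0.005954 K/W
R_stud  = 0.14/(0.128×0.19×18.8) = 0.3062 K/W
R_cav   = 0.14/(0.0307×0.81×18.8) = 0.2995 K/W
1/R_core = 1/R_stud + 1/R_cav → R_core = 0.1514 K/W
R_outer = 0.024/(0.227×18.8) = 0.005624 K/W
R_total = 0.163 K/W
Q = ΔT/R_total = 20/0.163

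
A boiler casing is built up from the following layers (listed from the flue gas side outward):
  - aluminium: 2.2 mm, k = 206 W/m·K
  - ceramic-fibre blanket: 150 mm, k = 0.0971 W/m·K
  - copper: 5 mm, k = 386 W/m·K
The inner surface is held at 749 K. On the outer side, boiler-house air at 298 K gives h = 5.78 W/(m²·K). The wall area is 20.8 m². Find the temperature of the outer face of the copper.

T ≈ 343 K

Model the wall as resistances in series:
R_aluminium = L/(kA) = 0.0022/(206×20.8) = 5.134×10^-7 K/W
R_ceramic-fibre blanket = L/(kA) = 0.15/(0.0971×20.8) = 0.07427 K/W
R_copper = L/(kA) = 0.005/(386×20.8) = 6.228×10^-7 K/W
R_outer film = 1/(h_o·A) = 1/(5.78×20.8) = 0.008318 K/W
R_total = 0.08259 K/W;  Q = ΔT/R_total = 451/0.08259 = 5461 W
T_interface = T_inner − Q·ΣR(inner→interface) = 749 − 5460×0.07427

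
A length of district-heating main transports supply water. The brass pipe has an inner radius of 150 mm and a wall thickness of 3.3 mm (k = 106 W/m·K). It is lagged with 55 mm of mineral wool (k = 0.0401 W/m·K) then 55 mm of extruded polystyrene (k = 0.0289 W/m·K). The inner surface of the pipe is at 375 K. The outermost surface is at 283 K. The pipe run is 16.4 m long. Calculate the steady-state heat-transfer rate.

Q ≈ 602 W

Radial resistances (cylindrical: R_cond = ln(r_o/r_i)/(2πkL), R_conv = 1/(h·2πrL)):
R_brass pipe wall = ln(153.3/150)/(2π×106×16.4) = 1.992×10^-6 K/W
R_mineral wool = ln(208.3/153.3)/(2π×0.0401×16.4) = 0.0742 K/W
R_extruded polystyrene = ln(263.3/208.3)/(2π×0.0289×16.4) = 0.07868 K/W
R_total = 0.1529 K/W
Q = ΔT/R_total = 92/0.1529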